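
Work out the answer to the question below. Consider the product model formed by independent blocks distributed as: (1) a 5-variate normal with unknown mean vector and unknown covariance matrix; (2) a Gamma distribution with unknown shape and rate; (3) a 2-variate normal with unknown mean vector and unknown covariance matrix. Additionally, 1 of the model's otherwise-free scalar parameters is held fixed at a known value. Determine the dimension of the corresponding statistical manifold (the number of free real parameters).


The dimension of a statistical manifold equals the number of free
(independent) real parameters of the model. For a product of independent
blocks the parameter counts add.
- 5-variate normal: 5 (mean) + 5*6/2 = 15 (symmetric covariance) = 20.
- Gamma (shape, rate): 2.
- 2-variate normal: 2 (mean) + 2*3/2 = 3 (symmetric covariance) = 5.
Total = 20 + 2 + 5 = 27.
1 parameter(s) fixed at known values: 27 - 1 = 26.
Dimension = 26

26


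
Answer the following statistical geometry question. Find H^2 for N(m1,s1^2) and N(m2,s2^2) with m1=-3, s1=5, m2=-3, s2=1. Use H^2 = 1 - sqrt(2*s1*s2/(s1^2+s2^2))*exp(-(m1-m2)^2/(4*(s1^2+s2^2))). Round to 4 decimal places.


Squared Hellinger distance for Gaussians:
H^2 = 1 - sqrt(2*s1*s2/(s1^2+s2^2)) * exp(-(m1-m2)^2/(4*(s1^2+s2^2))).
s1^2 = 25, s2^2 = 1, s1^2+s2^2 = 26.
sqrt(2*5*1/(26)) = 0.620174.
(m1-m2)^2 = (0)^2 = 0.
exp(-0/(4*26)) = exp(0.0) = 1.0.
H^2 = 1 - 0.620174*1.0 = 0.3798

0.3798


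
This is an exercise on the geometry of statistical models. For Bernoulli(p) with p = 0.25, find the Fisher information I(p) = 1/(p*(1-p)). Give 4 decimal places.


For Bernoulli(p), Fisher information is I(p) = 1/(p*(1-p)).
p = 0.25, 1-p = 0.75.
p*(1-p) = 0.1875.
I(p) = 1/0.1875 = 5.3333

5.3333


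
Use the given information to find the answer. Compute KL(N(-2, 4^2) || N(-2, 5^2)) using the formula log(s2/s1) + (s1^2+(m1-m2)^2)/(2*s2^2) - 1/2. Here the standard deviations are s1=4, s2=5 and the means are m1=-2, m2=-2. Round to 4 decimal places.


KL divergence between normal distributions:
KL = log(s2/s1) + (s1^2 + (m1-m2)^2)/(2*s2^2) - 1/2.
log(5/4) = 0.223144.
(4^2 + (-2--2)^2)/(2*5^2) = (16 + 0)/50 = 0.32.
KL = 0.223144 + 0.32 - 0.5 = 0.0431

0.0431


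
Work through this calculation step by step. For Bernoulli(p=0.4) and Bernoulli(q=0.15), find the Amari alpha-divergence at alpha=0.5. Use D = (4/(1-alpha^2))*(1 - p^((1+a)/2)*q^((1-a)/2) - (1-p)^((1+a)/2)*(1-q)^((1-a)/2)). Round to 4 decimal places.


Amari alpha-divergence:
D = (4/(1-alpha^2))*(1 - p^((1+a)/2)*q^((1-a)/2) - (1-p)^((1+a)/2)*(1-q)^((1-a)/2)).
alpha = 0.5, p = 0.4, q = 0.15.
e1 = (1+alpha)/2 = 0.75, e2 = (1-alpha)/2 = 0.25.
t1 = p^e1 * q^e2 = 0.4^0.75 * 0.15^0.25 = 0.313017.
t2 = (1-p)^e1 * (1-q)^e2 = 0.6^0.75 * 0.85^0.25 = 0.654588.
4/(1-alpha^2) = 5.333333.
D = 5.333333*(1 - 0.313017 - 0.654588) = 0.1728

0.1728


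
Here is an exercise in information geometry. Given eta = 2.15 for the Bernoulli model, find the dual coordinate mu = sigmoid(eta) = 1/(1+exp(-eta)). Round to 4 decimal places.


Dual coordinate (expectation parameter) for Bernoulli:
mu = 1/(1+exp(-eta)).
eta = 2.15.
exp(-eta) = exp(-2.15) = 0.116484.
mu = 1/(1+0.116484) = 0.8957

0.8957


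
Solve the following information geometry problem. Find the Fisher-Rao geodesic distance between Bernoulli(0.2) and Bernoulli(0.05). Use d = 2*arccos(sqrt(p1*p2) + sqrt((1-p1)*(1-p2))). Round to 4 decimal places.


Geodesic distance on Bernoulli manifold:
d(p1,p2) = 2*arccos(sqrt(p1*p2) + sqrt((1-p1)*(1-p2))).
sqrt(p1*p2) = sqrt(0.2*0.05) = 0.1.
sqrt((1-p1)*(1-p2)) = sqrt(0.8*0.95) = 0.87178.
arg = 0.1 + 0.87178 = 0.97178.
d = 2*arccos(0.97178) = 0.4763

0.4763


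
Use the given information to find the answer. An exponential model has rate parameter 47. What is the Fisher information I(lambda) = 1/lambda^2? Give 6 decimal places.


Fisher information for exponential: I(lambda) = 1/lambda^2.
lambda = 47, lambda^2 = 2209.
I = 1/2209 = 0.000453

0.000453


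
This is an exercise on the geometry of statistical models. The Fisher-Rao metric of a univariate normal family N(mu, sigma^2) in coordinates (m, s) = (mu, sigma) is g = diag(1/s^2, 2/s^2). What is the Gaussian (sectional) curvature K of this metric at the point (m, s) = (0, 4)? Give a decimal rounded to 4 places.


The metric has the form g = (A dm^2 + B ds^2)/s^2 with A = 1, B = 2.
Substitute u = sqrt(A/B)*m: g = B*(du^2 + ds^2)/s^2, i.e. B times the
Poincare upper half-plane metric, which has constant Gaussian curvature -1.
Scaling a 2D metric by a constant c divides the Gaussian curvature by c,
so K = -1/B = -1/(2) = -0.5000 everywhere (the point (m, s) = (0, 4) is irrelevant:
the curvature is constant).
The requested Gaussian curvature is K = -0.5000.

-0.5000


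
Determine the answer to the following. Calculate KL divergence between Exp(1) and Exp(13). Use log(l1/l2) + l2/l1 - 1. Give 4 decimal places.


KL divergence for exponential family:
KL = log(l1/l2) + l2/l1 - 1.
log(1/13) = -2.564949.
13/1 = 13.0.
KL = -2.564949 + 13.0 - 1 = 9.4351

9.4351


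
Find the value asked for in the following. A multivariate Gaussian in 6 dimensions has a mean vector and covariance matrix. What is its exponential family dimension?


Exponential family dimension calculation:
For 6-dim MVN: mean has 6 params, covariance has 6*7/2 = 21 unique entries.
Total dim = 6 + 21 = 27.

27


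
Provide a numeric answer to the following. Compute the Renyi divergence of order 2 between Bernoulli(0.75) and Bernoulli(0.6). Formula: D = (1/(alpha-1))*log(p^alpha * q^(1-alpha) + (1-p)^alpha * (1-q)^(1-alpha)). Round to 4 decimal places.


Renyi divergence of order alpha between Bernoulli distributions:
D = (1/(alpha-1))*log(p^alpha * q^(1-alpha) + (1-p)^alpha * (1-q)^(1-alpha)).
alpha = 2, p = 0.75, q = 0.6.
p^alpha * q^(1-alpha) = 0.75^2 * 0.6^-1 = 0.9375.
(1-p)^alpha * (1-q)^(1-alpha) = 0.25^2 * 0.4^-1 = 0.15625.
sum = 0.9375 + 0.15625 = 1.09375.
D = (1/1)*log(1.09375) = 0.0896

0.0896


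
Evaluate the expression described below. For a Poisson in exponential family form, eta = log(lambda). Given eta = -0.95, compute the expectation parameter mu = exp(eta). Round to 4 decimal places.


Expectation parameter for Poisson exponential family:
mu = exp(eta).
eta = -0.95.
mu = exp(-0.95) = 0.3867

0.3867


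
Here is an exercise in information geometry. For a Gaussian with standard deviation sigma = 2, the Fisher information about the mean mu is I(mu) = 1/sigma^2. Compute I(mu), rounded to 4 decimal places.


The Fisher information for the mean of a normal distribution is I(mu) = 1/sigma^2.
sigma = 2, so sigma^2 = 4.
I(mu) = 1/4 = 0.2500

0.2500


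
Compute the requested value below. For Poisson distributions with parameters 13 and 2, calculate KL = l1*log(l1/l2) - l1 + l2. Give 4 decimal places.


KL divergence for Poisson:
KL = l1*log(l1/l2) - l1 + l2.
l1 = 13, l2 = 2.
log(13/2) = 1.871802.
l1*log(l1/l2) = 13 * 1.871802 = 24.333428.
KL = 24.333428 - 13 + 2 = 13.3334

13.3334


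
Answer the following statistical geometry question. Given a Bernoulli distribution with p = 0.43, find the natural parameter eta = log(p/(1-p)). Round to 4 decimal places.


Natural parameter for Bernoulli: eta = log(p/(1-p)).
p = 0.43, 1-p = 0.57.
p/(1-p) = 0.754386.
eta = log(0.754386) = -0.2819

-0.2819


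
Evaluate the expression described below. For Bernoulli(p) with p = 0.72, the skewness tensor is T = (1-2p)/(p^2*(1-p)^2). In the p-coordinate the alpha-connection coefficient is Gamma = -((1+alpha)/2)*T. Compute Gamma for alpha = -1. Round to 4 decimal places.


Skewness (Amari-Chentsov) tensor: T = (1-2p)/(p^2*(1-p)^2).
p = 0.72, 1-2p = -0.44, p^2 = 0.5184, (1-p)^2 = 0.0784.
T = -0.44/(0.5184 * 0.0784) = -10.82609.
In the p-coordinate, Gamma^(alpha) = Gamma^(0) - (alpha/2)*T with Gamma^(0) = (1/2)*g'(p) = -T/2,
so Gamma^(alpha) = -((1+alpha)/2)*T.
alpha = -1, -(1+alpha)/2 = 0.0.
Gamma = 0.0 * -10.82609 = 0.0000

0.0000


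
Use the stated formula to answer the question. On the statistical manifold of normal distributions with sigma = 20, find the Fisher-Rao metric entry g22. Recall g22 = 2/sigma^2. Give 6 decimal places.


For the 2-parameter normal family, the Fisher metric has:
  g11 = 1/sigma^2, g22 = 2/sigma^2.
sigma = 20, sigma^2 = 400.
g22 = 0.005000

0.005000


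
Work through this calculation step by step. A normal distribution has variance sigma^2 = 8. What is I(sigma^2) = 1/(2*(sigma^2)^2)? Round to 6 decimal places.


Fisher information for variance: I(sigma^2) = 1/(2*sigma^4).
sigma^2 = 8, so sigma^4 = 64.
I = 1/(2*64) = 1/128 = 0.007813

0.007813


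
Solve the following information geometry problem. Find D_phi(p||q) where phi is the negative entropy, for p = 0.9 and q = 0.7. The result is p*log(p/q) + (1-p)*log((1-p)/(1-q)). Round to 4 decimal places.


Bregman divergence with negative entropy generator:
D = p*log(p/q) + (1-p)*log((1-p)/(1-q)).
p = 0.9, q = 0.7.
p*log(p/q) = 0.9*log(0.9/0.7) = 0.226183.
(1-p)*log((1-p)/(1-q)) = 0.1*log(0.1/0.3) = -0.109861.
D = 0.226183 + -0.109861 = 0.1163

0.1163


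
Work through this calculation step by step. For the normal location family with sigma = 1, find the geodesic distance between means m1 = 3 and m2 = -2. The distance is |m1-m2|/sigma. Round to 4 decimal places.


On the fixed-variance normal subfamily, geodesic distance = |m1-m2|/sigma.
|3 - -2| = 5.
sigma = 1.
d = 5/1 = 5.0000

5.0000


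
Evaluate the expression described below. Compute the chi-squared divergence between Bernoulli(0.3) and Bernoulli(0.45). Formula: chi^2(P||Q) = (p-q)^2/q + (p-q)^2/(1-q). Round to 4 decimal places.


Chi-squared divergence between Bernoulli distributions:
chi^2 = (p-q)^2/q + (p-q)^2/(1-q).
p = 0.3, q = 0.45, p-q = -0.15.
(p-q)^2 = 0.0225.
term1 = 0.0225/0.45 = 0.05.
term2 = 0.0225/0.55 = 0.040909.
chi^2 = 0.05 + 0.040909 = 0.0909

0.0909


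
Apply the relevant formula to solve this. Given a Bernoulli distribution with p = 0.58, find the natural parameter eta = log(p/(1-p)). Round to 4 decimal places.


Natural parameter for Bernoulli: eta = log(p/(1-p)).
p = 0.58, 1-p = 0.42.
p/(1-p) = 1.380952.
eta = log(1.380952) = 0.3228

0.3228


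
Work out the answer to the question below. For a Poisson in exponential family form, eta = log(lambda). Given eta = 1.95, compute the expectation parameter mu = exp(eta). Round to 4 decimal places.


Expectation parameter for Poisson exponential family:
mu = exp(eta).
eta = 1.95.
mu = exp(1.95) = 7.0287

7.0287


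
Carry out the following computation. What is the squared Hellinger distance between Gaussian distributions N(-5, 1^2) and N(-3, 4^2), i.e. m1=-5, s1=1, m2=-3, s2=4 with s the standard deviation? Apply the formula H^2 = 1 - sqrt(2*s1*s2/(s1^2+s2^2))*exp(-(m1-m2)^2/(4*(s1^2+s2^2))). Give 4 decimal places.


Squared Hellinger distance for Gaussians:
H^2 = 1 - sqrt(2*s1*s2/(s1^2+s2^2)) * exp(-(m1-m2)^2/(4*(s1^2+s2^2))).
s1^2 = 1, s2^2 = 16, s1^2+s2^2 = 17.
sqrt(2*1*4/(17)) = 0.685994.
(m1-m2)^2 = (-2)^2 = 4.
exp(-4/(4*17)) = exp(-0.058824) = 0.942873.
H^2 = 1 - 0.685994*0.942873 = 0.3532

0.3532


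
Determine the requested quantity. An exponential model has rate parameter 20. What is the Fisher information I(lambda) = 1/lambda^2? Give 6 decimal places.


Fisher information for exponential: I(lambda) = 1/lambda^2.
lambda = 20, lambda^2 = 400.
I = 1/400 = 0.002500

0.002500


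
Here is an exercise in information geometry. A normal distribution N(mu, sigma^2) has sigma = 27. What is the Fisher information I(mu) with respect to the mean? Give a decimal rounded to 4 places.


The Fisher information for the mean of a normal distribution is I(mu) = 1/sigma^2.
sigma = 27, so sigma^2 = 729.
I(mu) = 1/729 = 0.0014

0.0014


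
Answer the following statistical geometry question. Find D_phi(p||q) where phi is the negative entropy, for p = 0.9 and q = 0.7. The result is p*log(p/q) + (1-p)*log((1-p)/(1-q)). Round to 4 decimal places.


Bregman divergence with negative entropy generator:
D = p*log(p/q) + (1-p)*log((1-p)/(1-q)).
p = 0.9, q = 0.7.
p*log(p/q) = 0.9*log(0.9/0.7) = 0.226183.
(1-p)*log((1-p)/(1-q)) = 0.1*log(0.1/0.3) = -0.109861.
D = 0.226183 + -0.109861 = 0.1163

0.1163


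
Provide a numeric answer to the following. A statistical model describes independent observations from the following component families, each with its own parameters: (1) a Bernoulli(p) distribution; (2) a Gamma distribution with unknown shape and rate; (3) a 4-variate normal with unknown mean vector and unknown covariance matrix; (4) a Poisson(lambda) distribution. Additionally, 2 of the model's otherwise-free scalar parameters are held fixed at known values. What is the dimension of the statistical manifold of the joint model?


The dimension of a statistical manifold equals the number of free
(independent) real parameters of the model. For a product of independent
blocks the parameter counts add.
- Bernoulli (p): 1.
- Gamma (shape, rate): 2.
- 4-variate normal: 4 (mean) + 4*5/2 = 10 (symmetric covariance) = 14.
- Poisson (lambda): 1.
Total = 1 + 2 + 14 + 1 = 18.
2 parameter(s) fixed at known values: 18 - 2 = 16.
Dimension = 16

16


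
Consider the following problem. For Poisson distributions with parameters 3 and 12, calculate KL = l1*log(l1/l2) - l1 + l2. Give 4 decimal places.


KL divergence for Poisson:
KL = l1*log(l1/l2) - l1 + l2.
l1 = 3, l2 = 12.
log(3/12) = -1.386294.
l1*log(l1/l2) = 3 * -1.386294 = -4.158883.
KL = -4.158883 - 3 + 12 = 4.8411

4.8411


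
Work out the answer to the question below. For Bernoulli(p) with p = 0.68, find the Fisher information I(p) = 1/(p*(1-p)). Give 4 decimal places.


For Bernoulli(p), Fisher information is I(p) = 1/(p*(1-p)).
p = 0.68, 1-p = 0.32.
p*(1-p) = 0.2176.
I(p) = 1/0.2176 = 4.5956

4.5956


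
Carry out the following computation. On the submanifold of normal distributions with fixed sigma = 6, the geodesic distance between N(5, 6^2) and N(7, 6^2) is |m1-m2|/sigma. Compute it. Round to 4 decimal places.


On the fixed-variance normal subfamily, geodesic distance = |m1-m2|/sigma.
|5 - 7| = 2.
sigma = 6.
d = 2/6 = 0.3333

0.3333


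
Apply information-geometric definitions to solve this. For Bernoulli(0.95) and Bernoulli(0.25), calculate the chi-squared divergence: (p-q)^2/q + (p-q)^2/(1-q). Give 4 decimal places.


Chi-squared divergence between Bernoulli distributions:
chi^2 = (p-q)^2/q + (p-q)^2/(1-q).
p = 0.95, q = 0.25, p-q = 0.7.
(p-q)^2 = 0.49.
term1 = 0.49/0.25 = 1.96.
term2 = 0.49/0.75 = 0.653333.
chi^2 = 1.96 + 0.653333 = 2.6133

2.6133


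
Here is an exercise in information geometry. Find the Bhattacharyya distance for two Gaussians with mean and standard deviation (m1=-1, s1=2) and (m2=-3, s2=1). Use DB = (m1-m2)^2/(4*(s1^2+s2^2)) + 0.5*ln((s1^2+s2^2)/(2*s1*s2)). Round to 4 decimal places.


Bhattacharyya distance between two Gaussians:
DB = (m1-m2)^2/(4*(s1^2+s2^2)) + (1/2)*ln((s1^2+s2^2)/(2*s1*s2)).
(m1-m2)^2 = (2)^2 = 4.
s1^2+s2^2 = 4 + 1 = 5.
term1 = 4/20 = 0.2.
term2 = 0.5*ln(5/4.0) = 0.111572.
DB = 0.2 + 0.111572 = 0.3116

0.3116


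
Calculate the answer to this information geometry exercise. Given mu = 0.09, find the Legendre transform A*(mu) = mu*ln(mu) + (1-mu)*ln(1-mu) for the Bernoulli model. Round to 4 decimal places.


Legendre transform for Bernoulli:
A*(mu) = mu*log(mu) + (1-mu)*log(1-mu).
mu = 0.09, 1-mu = 0.91.
mu*log(mu) = 0.09*log(0.09) = -0.216715.
(1-mu)*log(1-mu) = 0.91*log(0.91) = -0.085823.
A* = -0.216715 + -0.085823 = -0.3025

-0.3025


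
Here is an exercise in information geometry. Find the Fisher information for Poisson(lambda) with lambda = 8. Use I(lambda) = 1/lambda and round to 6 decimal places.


Fisher information for Poisson: I(lambda) = 1/lambda.
lambda = 8.
I(lambda) = 1/8 = 0.125000

0.125000


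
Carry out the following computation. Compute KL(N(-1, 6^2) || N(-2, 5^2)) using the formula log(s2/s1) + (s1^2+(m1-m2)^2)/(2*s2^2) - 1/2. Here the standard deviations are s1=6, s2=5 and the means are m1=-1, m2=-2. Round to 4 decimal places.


KL divergence between normal distributions:
KL = log(s2/s1) + (s1^2 + (m1-m2)^2)/(2*s2^2) - 1/2.
log(5/6) = -0.182322.
(6^2 + (-1--2)^2)/(2*5^2) = (36 + 1)/50 = 0.74.
KL = -0.182322 + 0.74 - 0.5 = 0.0577

0.0577


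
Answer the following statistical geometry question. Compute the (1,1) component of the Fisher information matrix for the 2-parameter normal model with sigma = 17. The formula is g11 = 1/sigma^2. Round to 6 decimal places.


For the 2-parameter normal family, the Fisher metric has:
  g11 = 1/sigma^2, g22 = 2/sigma^2.
sigma = 17, sigma^2 = 289.
g11 = 0.003460

0.003460


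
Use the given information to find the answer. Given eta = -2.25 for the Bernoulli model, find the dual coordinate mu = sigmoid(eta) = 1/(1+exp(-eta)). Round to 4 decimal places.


Dual coordinate (expectation parameter) for Bernoulli:
mu = 1/(1+exp(-eta)).
eta = -2.25.
exp(-eta) = exp(2.25) = 9.487736.
mu = 1/(1+9.487736) = 0.0953

0.0953


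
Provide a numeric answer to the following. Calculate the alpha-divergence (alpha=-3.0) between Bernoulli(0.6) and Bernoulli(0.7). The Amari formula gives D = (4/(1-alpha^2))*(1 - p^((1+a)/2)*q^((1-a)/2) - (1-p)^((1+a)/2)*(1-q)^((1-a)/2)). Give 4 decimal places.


Amari alpha-divergence:
D = (4/(1-alpha^2))*(1 - p^((1+a)/2)*q^((1-a)/2) - (1-p)^((1+a)/2)*(1-q)^((1-a)/2)).
alpha = -3.0, p = 0.6, q = 0.7.
e1 = (1+alpha)/2 = -1.0, e2 = (1-alpha)/2 = 2.0.
t1 = p^e1 * q^e2 = 0.6^-1.0 * 0.7^2.0 = 0.816667.
t2 = (1-p)^e1 * (1-q)^e2 = 0.4^-1.0 * 0.3^2.0 = 0.225.
4/(1-alpha^2) = -0.5.
D = -0.5*(1 - 0.816667 - 0.225) = 0.0208

0.0208


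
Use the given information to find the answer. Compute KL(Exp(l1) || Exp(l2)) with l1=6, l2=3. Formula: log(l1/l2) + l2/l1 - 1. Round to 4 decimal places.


KL divergence for exponential family:
KL = log(l1/l2) + l2/l1 - 1.
log(6/3) = 0.693147.
3/6 = 0.5.
KL = 0.693147 + 0.5 - 1 = 0.1931

0.1931


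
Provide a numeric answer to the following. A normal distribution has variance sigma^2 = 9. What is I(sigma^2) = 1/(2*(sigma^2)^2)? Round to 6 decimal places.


Fisher information for variance: I(sigma^2) = 1/(2*sigma^4).
sigma^2 = 9, so sigma^4 = 81.
I = 1/(2*81) = 1/162 = 0.006173

0.006173


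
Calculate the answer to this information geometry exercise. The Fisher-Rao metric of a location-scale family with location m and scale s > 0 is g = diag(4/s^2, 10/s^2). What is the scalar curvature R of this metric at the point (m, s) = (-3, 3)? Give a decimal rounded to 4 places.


The metric has the form g = (A dm^2 + B ds^2)/s^2 with A = 4, B = 10.
Substitute u = sqrt(A/B)*m: g = B*(du^2 + ds^2)/s^2, i.e. B times the
Poincare upper half-plane metric, which has constant Gaussian curvature -1.
Scaling a 2D metric by a constant c divides the Gaussian curvature by c,
so K = -1/B = -1/(10) = -0.1000 everywhere (the point (m, s) = (-3, 3) is irrelevant:
the curvature is constant).
Scalar curvature in dimension 2: R = 2K = -2/(10) = -0.2000.

-0.2000


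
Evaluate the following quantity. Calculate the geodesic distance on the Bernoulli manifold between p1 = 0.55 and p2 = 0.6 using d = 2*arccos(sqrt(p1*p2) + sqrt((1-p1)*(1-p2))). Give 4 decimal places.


Geodesic distance on Bernoulli manifold:
d(p1,p2) = 2*arccos(sqrt(p1*p2) + sqrt((1-p1)*(1-p2))).
sqrt(p1*p2) = sqrt(0.55*0.6) = 0.574456.
sqrt((1-p1)*(1-p2)) = sqrt(0.45*0.4) = 0.424264.
arg = 0.574456 + 0.424264 = 0.99872.
d = 2*arccos(0.99872) = 0.1012

0.1012


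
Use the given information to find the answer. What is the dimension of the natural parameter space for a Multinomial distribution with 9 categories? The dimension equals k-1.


Exponential family dimension calculation:
For Multinomial with k=9 categories, dim = k-1 = 8.

8


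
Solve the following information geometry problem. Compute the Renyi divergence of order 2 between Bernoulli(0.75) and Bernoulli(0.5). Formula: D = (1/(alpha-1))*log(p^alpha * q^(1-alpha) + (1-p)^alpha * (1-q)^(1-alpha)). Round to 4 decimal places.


Renyi divergence of order alpha between Bernoulli distributions:
D = (1/(alpha-1))*log(p^alpha * q^(1-alpha) + (1-p)^alpha * (1-q)^(1-alpha)).
alpha = 2, p = 0.75, q = 0.5.
p^alpha * q^(1-alpha) = 0.75^2 * 0.5^-1 = 1.125.
(1-p)^alpha * (1-q)^(1-alpha) = 0.25^2 * 0.5^-1 = 0.125.
sum = 1.125 + 0.125 = 1.25.
D = (1/1)*log(1.25) = 0.2231

0.2231


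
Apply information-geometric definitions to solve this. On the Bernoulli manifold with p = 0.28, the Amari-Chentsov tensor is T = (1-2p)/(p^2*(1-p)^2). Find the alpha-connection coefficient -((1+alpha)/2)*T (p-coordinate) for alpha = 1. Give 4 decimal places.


Skewness (Amari-Chentsov) tensor: T = (1-2p)/(p^2*(1-p)^2).
p = 0.28, 1-2p = 0.44, p^2 = 0.0784, (1-p)^2 = 0.5184.
T = 0.44/(0.0784 * 0.5184) = 10.82609.
In the p-coordinate, Gamma^(alpha) = Gamma^(0) - (alpha/2)*T with Gamma^(0) = (1/2)*g'(p) = -T/2,
so Gamma^(alpha) = -((1+alpha)/2)*T.
alpha = 1, -(1+alpha)/2 = -1.0.
Gamma = -1.0 * 10.82609 = -10.8261

-10.8261


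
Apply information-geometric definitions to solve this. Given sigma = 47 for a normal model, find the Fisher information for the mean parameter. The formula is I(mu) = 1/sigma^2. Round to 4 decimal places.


The Fisher information for the mean of a normal distribution is I(mu) = 1/sigma^2.
sigma = 47, so sigma^2 = 2209.
I(mu) = 1/2209 = 0.0005

0.0005


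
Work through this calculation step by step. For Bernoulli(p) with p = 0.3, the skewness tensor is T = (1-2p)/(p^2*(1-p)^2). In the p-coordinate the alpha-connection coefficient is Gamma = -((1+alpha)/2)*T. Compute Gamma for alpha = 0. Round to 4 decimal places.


Skewness (Amari-Chentsov) tensor: T = (1-2p)/(p^2*(1-p)^2).
p = 0.3, 1-2p = 0.4, p^2 = 0.09, (1-p)^2 = 0.49.
T = 0.4/(0.09 * 0.49) = 9.070295.
In the p-coordinate, Gamma^(alpha) = Gamma^(0) - (alpha/2)*T with Gamma^(0) = (1/2)*g'(p) = -T/2,
so Gamma^(alpha) = -((1+alpha)/2)*T.
alpha = 0, -(1+alpha)/2 = -0.5.
Gamma = -0.5 * 9.070295 = -4.5351

-4.5351


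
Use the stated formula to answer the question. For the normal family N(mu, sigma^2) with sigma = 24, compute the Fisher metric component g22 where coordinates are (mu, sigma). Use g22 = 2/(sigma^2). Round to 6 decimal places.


For the 2-parameter normal family, the Fisher metric has:
  g11 = 1/sigma^2, g22 = 2/sigma^2.
sigma = 24, sigma^2 = 576.
g22 = 0.003472

0.003472


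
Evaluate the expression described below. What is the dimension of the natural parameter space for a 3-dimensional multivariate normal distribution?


Exponential family dimension calculation:
For 3-dim MVN: mean has 3 params, covariance has 3*4/2 = 6 unique entries.
Total dim = 3 + 6 = 9.

9


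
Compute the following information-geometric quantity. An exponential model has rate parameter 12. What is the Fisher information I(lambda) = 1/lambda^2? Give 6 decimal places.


Fisher information for exponential: I(lambda) = 1/lambda^2.
lambda = 12, lambda^2 = 144.
I = 1/144 = 0.006944

0.006944


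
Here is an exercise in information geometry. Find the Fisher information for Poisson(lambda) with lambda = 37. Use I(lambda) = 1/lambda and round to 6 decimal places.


Fisher information for Poisson: I(lambda) = 1/lambda.
lambda = 37.
I(lambda) = 1/37 = 0.027027

0.027027


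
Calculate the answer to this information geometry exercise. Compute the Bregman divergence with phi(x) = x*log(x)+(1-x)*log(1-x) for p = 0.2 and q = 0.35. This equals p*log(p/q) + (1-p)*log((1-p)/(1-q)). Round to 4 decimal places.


Bregman divergence with negative entropy generator:
D = p*log(p/q) + (1-p)*log((1-p)/(1-q)).
p = 0.2, q = 0.35.
p*log(p/q) = 0.2*log(0.2/0.35) = -0.111923.
(1-p)*log((1-p)/(1-q)) = 0.8*log(0.8/0.65) = 0.166111.
D = -0.111923 + 0.166111 = 0.0542

0.0542


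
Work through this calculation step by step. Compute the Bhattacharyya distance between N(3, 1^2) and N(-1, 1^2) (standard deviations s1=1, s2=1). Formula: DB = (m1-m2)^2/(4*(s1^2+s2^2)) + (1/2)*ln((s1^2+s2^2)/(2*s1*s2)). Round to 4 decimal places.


Bhattacharyya distance between two Gaussians:
DB = (m1-m2)^2/(4*(s1^2+s2^2)) + (1/2)*ln((s1^2+s2^2)/(2*s1*s2)).
(m1-m2)^2 = (4)^2 = 16.
s1^2+s2^2 = 1 + 1 = 2.
term1 = 16/8 = 2.0.
term2 = 0.5*ln(2/2.0) = 0.0.
DB = 2.0 + 0.0 = 2.0000

2.0000


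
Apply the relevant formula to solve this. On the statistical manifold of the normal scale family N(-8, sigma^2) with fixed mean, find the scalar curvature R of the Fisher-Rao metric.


This family has a single free parameter, so its statistical manifold
is 1-dimensional. The Riemann curvature tensor of any 1-dimensional
Riemannian manifold vanishes identically, so R = 0.

0


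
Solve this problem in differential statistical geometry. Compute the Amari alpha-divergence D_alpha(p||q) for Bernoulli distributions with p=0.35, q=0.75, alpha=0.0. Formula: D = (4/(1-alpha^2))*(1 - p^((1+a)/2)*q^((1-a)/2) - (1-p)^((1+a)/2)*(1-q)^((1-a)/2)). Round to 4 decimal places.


Amari alpha-divergence:
D = (4/(1-alpha^2))*(1 - p^((1+a)/2)*q^((1-a)/2) - (1-p)^((1+a)/2)*(1-q)^((1-a)/2)).
alpha = 0.0, p = 0.35, q = 0.75.
e1 = (1+alpha)/2 = 0.5, e2 = (1-alpha)/2 = 0.5.
t1 = p^e1 * q^e2 = 0.35^0.5 * 0.75^0.5 = 0.512348.
t2 = (1-p)^e1 * (1-q)^e2 = 0.65^0.5 * 0.25^0.5 = 0.403113.
4/(1-alpha^2) = 4.0.
D = 4.0*(1 - 0.512348 - 0.403113) = 0.3382

0.3382


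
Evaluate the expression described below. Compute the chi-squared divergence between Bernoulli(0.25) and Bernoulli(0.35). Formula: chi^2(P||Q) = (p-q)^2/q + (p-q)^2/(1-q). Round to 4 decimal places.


Chi-squared divergence between Bernoulli distributions:
chi^2 = (p-q)^2/q + (p-q)^2/(1-q).
p = 0.25, q = 0.35, p-q = -0.1.
(p-q)^2 = 0.01.
term1 = 0.01/0.35 = 0.028571.
term2 = 0.01/0.65 = 0.015385.
chi^2 = 0.028571 + 0.015385 = 0.0440

0.0440


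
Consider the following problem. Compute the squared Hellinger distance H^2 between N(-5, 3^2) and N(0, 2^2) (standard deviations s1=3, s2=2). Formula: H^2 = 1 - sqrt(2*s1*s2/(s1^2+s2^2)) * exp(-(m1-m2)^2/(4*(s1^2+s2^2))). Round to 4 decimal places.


Squared Hellinger distance for Gaussians:
H^2 = 1 - sqrt(2*s1*s2/(s1^2+s2^2)) * exp(-(m1-m2)^2/(4*(s1^2+s2^2))).
s1^2 = 9, s2^2 = 4, s1^2+s2^2 = 13.
sqrt(2*3*2/(13)) = 0.960769.
(m1-m2)^2 = (-5)^2 = 25.
exp(-25/(4*13)) = exp(-0.480769) = 0.618308.
H^2 = 1 - 0.960769*0.618308 = 0.4059

0.4059


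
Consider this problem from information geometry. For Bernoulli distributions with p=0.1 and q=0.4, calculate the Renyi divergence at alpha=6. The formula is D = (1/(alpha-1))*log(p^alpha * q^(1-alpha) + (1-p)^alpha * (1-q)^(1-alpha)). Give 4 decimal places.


Renyi divergence of order alpha between Bernoulli distributions:
D = (1/(alpha-1))*log(p^alpha * q^(1-alpha) + (1-p)^alpha * (1-q)^(1-alpha)).
alpha = 6, p = 0.1, q = 0.4.
p^alpha * q^(1-alpha) = 0.1^6 * 0.4^-5 = 9.8e-05.
(1-p)^alpha * (1-q)^(1-alpha) = 0.9^6 * 0.6^-5 = 6.834375.
sum = 9.8e-05 + 6.834375 = 6.834473.
D = (1/5)*log(6.834473) = 0.3844

0.3844


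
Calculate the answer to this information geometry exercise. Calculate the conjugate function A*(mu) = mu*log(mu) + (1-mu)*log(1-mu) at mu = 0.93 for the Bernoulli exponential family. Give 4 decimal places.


Legendre transform for Bernoulli:
A*(mu) = mu*log(mu) + (1-mu)*log(1-mu).
mu = 0.93, 1-mu = 0.07.
mu*log(mu) = 0.93*log(0.93) = -0.067491.
(1-mu)*log(1-mu) = 0.07*log(0.07) = -0.186148.
A* = -0.067491 + -0.186148 = -0.2536

-0.2536


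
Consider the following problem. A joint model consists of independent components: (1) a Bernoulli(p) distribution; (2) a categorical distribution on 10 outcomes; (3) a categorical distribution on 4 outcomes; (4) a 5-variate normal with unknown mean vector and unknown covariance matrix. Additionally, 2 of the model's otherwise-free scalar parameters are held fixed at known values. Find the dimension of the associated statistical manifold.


The dimension of a statistical manifold equals the number of free
(independent) real parameters of the model. For a product of independent
blocks the parameter counts add.
- Bernoulli (p): 1.
- categorical on 10 outcomes (probabilities sum to 1): 10-1 = 9.
- categorical on 4 outcomes (probabilities sum to 1): 4-1 = 3.
- 5-variate normal: 5 (mean) + 5*6/2 = 15 (symmetric covariance) = 20.
Total = 1 + 9 + 3 + 20 = 33.
2 parameter(s) fixed at known values: 33 - 2 = 31.
Dimension = 31

31


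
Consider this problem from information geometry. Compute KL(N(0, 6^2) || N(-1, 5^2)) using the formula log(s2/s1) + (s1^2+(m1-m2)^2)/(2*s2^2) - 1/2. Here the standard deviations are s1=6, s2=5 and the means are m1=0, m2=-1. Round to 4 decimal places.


KL divergence between normal distributions:
KL = log(s2/s1) + (s1^2 + (m1-m2)^2)/(2*s2^2) - 1/2.
log(5/6) = -0.182322.
(6^2 + (0--1)^2)/(2*5^2) = (36 + 1)/50 = 0.74.
KL = -0.182322 + 0.74 - 0.5 = 0.0577

0.0577


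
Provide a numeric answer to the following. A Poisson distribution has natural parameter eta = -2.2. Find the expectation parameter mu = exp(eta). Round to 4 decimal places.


Expectation parameter for Poisson exponential family:
mu = exp(eta).
eta = -2.2.
mu = exp(-2.2) = 0.1108

0.1108


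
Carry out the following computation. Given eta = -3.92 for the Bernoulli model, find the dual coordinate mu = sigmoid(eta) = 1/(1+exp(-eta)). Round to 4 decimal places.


Dual coordinate (expectation parameter) for Bernoulli:
mu = 1/(1+exp(-eta)).
eta = -3.92.
exp(-eta) = exp(3.92) = 50.400445.
mu = 1/(1+50.400445) = 0.0195

0.0195


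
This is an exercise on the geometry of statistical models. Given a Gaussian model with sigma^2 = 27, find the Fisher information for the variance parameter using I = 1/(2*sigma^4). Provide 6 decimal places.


Fisher information for variance: I(sigma^2) = 1/(2*sigma^4).
sigma^2 = 27, so sigma^4 = 729.
I = 1/(2*729) = 1/1458 = 0.000686

0.000686


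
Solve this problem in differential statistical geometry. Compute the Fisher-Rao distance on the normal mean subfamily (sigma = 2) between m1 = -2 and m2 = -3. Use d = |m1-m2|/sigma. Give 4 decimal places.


On the fixed-variance normal subfamily, geodesic distance = |m1-m2|/sigma.
|-2 - -3| = 1.
sigma = 2.
d = 1/2 = 0.5000

0.5000


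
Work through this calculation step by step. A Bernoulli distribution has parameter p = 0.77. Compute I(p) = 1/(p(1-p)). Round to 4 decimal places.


For Bernoulli(p), Fisher information is I(p) = 1/(p*(1-p)).
p = 0.77, 1-p = 0.23.
p*(1-p) = 0.1771.
I(p) = 1/0.1771 = 5.6465

5.6465


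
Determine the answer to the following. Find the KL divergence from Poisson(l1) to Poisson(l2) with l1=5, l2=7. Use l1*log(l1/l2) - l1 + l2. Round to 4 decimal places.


KL divergence for Poisson:
KL = l1*log(l1/l2) - l1 + l2.
l1 = 5, l2 = 7.
log(5/7) = -0.336472.
l1*log(l1/l2) = 5 * -0.336472 = -1.682361.
KL = -1.682361 - 5 + 7 = 0.3176

0.3176


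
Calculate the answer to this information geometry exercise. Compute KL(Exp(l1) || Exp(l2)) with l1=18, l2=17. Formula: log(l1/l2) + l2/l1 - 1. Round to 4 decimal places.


KL divergence for exponential family:
KL = log(l1/l2) + l2/l1 - 1.
log(18/17) = 0.057158.
17/18 = 0.944444.
KL = 0.057158 + 0.944444 - 1 = 0.0016

0.0016


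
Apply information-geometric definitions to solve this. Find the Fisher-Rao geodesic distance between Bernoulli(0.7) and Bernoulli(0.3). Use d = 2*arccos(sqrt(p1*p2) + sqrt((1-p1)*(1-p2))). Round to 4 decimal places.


Geodesic distance on Bernoulli manifold:
d(p1,p2) = 2*arccos(sqrt(p1*p2) + sqrt((1-p1)*(1-p2))).
sqrt(p1*p2) = sqrt(0.7*0.3) = 0.458258.
sqrt((1-p1)*(1-p2)) = sqrt(0.3*0.7) = 0.458258.
arg = 0.458258 + 0.458258 = 0.916515.
d = 2*arccos(0.916515) = 0.8230

0.8230


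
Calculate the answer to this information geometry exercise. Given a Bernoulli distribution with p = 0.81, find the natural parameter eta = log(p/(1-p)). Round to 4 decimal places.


Natural parameter for Bernoulli: eta = log(p/(1-p)).
p = 0.81, 1-p = 0.19.
p/(1-p) = 4.263158.
eta = log(4.263158) = 1.4500

1.4500


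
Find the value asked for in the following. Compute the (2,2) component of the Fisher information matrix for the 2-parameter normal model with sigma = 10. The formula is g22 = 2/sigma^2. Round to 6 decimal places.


For the 2-parameter normal family, the Fisher metric has:
  g11 = 1/sigma^2, g22 = 2/sigma^2.
sigma = 10, sigma^2 = 100.
g22 = 0.020000

0.020000


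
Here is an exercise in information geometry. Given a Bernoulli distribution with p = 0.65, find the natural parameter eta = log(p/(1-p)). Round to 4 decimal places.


Natural parameter for Bernoulli: eta = log(p/(1-p)).
p = 0.65, 1-p = 0.35.
p/(1-p) = 1.857143.
eta = log(1.857143) = 0.6190

0.6190


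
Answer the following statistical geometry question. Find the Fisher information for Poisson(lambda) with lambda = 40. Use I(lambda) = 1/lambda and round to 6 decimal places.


Fisher information for Poisson: I(lambda) = 1/lambda.
lambda = 40.
I(lambda) = 1/40 = 0.025000

0.025000


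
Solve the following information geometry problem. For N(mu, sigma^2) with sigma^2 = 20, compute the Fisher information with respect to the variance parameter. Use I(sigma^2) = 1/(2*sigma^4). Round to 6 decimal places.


Fisher information for variance: I(sigma^2) = 1/(2*sigma^4).
sigma^2 = 20, so sigma^4 = 400.
I = 1/(2*400) = 1/800 = 0.001250

0.001250


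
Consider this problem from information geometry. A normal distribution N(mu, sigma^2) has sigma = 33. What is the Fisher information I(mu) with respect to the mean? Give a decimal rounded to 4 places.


The Fisher information for the mean of a normal distribution is I(mu) = 1/sigma^2.
sigma = 33, so sigma^2 = 1089.
I(mu) = 1/1089 = 0.0009

0.0009


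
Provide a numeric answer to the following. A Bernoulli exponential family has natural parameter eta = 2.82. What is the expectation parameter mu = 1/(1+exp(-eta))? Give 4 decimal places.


Dual coordinate (expectation parameter) for Bernoulli:
mu = 1/(1+exp(-eta)).
eta = 2.82.
exp(-eta) = exp(-2.82) = 0.059606.
mu = 1/(1+0.059606) = 0.9437

0.9437


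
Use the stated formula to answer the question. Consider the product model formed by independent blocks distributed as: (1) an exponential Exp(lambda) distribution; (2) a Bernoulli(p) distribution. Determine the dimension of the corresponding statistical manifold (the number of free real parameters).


The dimension of a statistical manifold equals the number of free
(independent) real parameters of the model. For a product of independent
blocks the parameter counts add.
- exponential (lambda): 1.
- Bernoulli (p): 1.
Total = 1 + 1 = 2.
Dimension = 2

2


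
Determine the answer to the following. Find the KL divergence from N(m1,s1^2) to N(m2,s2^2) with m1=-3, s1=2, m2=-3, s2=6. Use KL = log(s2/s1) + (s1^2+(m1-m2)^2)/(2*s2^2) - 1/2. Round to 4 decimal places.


KL divergence between normal distributions:
KL = log(s2/s1) + (s1^2 + (m1-m2)^2)/(2*s2^2) - 1/2.
log(6/2) = 1.098612.
(2^2 + (-3--3)^2)/(2*6^2) = (4 + 0)/72 = 0.055556.
KL = 1.098612 + 0.055556 - 0.5 = 0.6542

0.6542


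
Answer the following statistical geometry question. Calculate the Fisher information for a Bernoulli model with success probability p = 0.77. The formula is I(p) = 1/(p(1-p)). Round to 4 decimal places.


For Bernoulli(p), Fisher information is I(p) = 1/(p*(1-p)).
p = 0.77, 1-p = 0.23.
p*(1-p) = 0.1771.
I(p) = 1/0.1771 = 5.6465

5.6465


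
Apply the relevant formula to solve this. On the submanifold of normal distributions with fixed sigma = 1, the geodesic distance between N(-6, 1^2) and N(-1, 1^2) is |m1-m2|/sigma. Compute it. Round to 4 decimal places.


On the fixed-variance normal subfamily, geodesic distance = |m1-m2|/sigma.
|-6 - -1| = 5.
sigma = 1.
d = 5/1 = 5.0000

5.0000


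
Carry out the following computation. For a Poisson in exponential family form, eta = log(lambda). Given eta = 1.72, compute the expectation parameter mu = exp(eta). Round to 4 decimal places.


Expectation parameter for Poisson exponential family:
mu = exp(eta).
eta = 1.72.
mu = exp(1.72) = 5.5845

5.5845


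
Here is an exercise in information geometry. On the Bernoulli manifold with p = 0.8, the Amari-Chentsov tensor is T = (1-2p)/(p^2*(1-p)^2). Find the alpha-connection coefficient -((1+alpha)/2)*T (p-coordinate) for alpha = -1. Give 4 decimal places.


Skewness (Amari-Chentsov) tensor: T = (1-2p)/(p^2*(1-p)^2).
p = 0.8, 1-2p = -0.6, p^2 = 0.64, (1-p)^2 = 0.04.
T = -0.6/(0.64 * 0.04) = -23.4375.
In the p-coordinate, Gamma^(alpha) = Gamma^(0) - (alpha/2)*T with Gamma^(0) = (1/2)*g'(p) = -T/2,
so Gamma^(alpha) = -((1+alpha)/2)*T.
alpha = -1, -(1+alpha)/2 = 0.0.
Gamma = 0.0 * -23.4375 = 0.0000

0.0000


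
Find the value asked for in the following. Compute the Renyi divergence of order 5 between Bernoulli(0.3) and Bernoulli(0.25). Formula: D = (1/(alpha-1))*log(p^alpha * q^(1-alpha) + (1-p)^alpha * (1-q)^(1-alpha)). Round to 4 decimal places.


Renyi divergence of order alpha between Bernoulli distributions:
D = (1/(alpha-1))*log(p^alpha * q^(1-alpha) + (1-p)^alpha * (1-q)^(1-alpha)).
alpha = 5, p = 0.3, q = 0.25.
p^alpha * q^(1-alpha) = 0.3^5 * 0.25^-4 = 0.62208.
(1-p)^alpha * (1-q)^(1-alpha) = 0.7^5 * 0.75^-4 = 0.531184.
sum = 0.62208 + 0.531184 = 1.153264.
D = (1/4)*log(1.153264) = 0.0356

0.0356


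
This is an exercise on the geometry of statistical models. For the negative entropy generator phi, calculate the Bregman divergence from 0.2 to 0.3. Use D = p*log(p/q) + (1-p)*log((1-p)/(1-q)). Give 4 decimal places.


Bregman divergence with negative entropy generator:
D = p*log(p/q) + (1-p)*log((1-p)/(1-q)).
p = 0.2, q = 0.3.
p*log(p/q) = 0.2*log(0.2/0.3) = -0.081093.
(1-p)*log((1-p)/(1-q)) = 0.8*log(0.8/0.7) = 0.106825.
D = -0.081093 + 0.106825 = 0.0257

0.0257


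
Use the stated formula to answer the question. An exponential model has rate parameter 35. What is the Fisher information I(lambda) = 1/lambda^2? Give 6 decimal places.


Fisher information for exponential: I(lambda) = 1/lambda^2.
lambda = 35, lambda^2 = 1225.
I = 1/1225 = 0.000816

0.000816


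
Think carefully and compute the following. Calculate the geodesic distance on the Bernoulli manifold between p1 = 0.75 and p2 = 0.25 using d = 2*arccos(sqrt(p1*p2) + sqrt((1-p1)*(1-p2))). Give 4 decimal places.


Geodesic distance on Bernoulli manifold:
d(p1,p2) = 2*arccos(sqrt(p1*p2) + sqrt((1-p1)*(1-p2))).
sqrt(p1*p2) = sqrt(0.75*0.25) = 0.433013.
sqrt((1-p1)*(1-p2)) = sqrt(0.25*0.75) = 0.433013.
arg = 0.433013 + 0.433013 = 0.866025.
d = 2*arccos(0.866025) = 1.0472

1.0472


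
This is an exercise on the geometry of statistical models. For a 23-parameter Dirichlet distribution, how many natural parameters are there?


Exponential family dimension calculation:
Dirichlet with 23 components has 23 natural parameters.

23


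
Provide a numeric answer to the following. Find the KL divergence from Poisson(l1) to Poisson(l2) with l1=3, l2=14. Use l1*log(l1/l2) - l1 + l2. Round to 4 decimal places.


KL divergence for Poisson:
KL = l1*log(l1/l2) - l1 + l2.
l1 = 3, l2 = 14.
log(3/14) = -1.540445.
l1*log(l1/l2) = 3 * -1.540445 = -4.621335.
KL = -4.621335 - 3 + 14 = 6.3787

6.3787


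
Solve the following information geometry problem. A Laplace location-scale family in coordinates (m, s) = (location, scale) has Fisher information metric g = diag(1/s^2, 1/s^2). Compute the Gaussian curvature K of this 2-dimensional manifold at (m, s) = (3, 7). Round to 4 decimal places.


The metric has the form g = (A dm^2 + B ds^2)/s^2 with A = 1, B = 1.
Substitute u = sqrt(A/B)*m: g = B*(du^2 + ds^2)/s^2, i.e. B times the
Poincare upper half-plane metric, which has constant Gaussian curvature -1.
Scaling a 2D metric by a constant c divides the Gaussian curvature by c,
so K = -1/B = -1/(1) = -1.0000 everywhere (the point (m, s) = (3, 7) is irrelevant:
the curvature is constant).
The requested Gaussian curvature is K = -1.0000.

-1.0000


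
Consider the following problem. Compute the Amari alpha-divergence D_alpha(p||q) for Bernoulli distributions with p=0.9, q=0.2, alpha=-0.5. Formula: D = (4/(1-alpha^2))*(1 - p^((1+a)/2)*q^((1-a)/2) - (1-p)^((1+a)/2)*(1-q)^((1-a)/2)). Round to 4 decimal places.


Amari alpha-divergence:
D = (4/(1-alpha^2))*(1 - p^((1+a)/2)*q^((1-a)/2) - (1-p)^((1+a)/2)*(1-q)^((1-a)/2)).
alpha = -0.5, p = 0.9, q = 0.2.
e1 = (1+alpha)/2 = 0.25, e2 = (1-alpha)/2 = 0.75.
t1 = p^e1 * q^e2 = 0.9^0.25 * 0.2^0.75 = 0.291295.
t2 = (1-p)^e1 * (1-q)^e2 = 0.1^0.25 * 0.8^0.75 = 0.475683.
4/(1-alpha^2) = 5.333333.
D = 5.333333*(1 - 0.291295 - 0.475683) = 1.2428

1.2428
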